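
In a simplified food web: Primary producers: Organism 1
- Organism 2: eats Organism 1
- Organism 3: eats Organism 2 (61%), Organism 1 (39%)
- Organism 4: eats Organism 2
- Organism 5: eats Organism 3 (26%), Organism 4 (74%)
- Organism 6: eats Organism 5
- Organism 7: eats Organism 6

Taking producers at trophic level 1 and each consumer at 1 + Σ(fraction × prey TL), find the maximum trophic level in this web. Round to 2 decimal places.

5.90

Organism 2: 1 + 1 = 2
Organism 3: 1 + (0.61×2 + 0.39×1) = 2.61
Organism 4: 1 + 2 = 3
Organism 5: 1 + (0.26×2.61 + 0.74×3) = 3.8986
Organism 6: 1 + 3.8986 = 4.8986
Organism 7: 1 + 4.8986 = 5.8986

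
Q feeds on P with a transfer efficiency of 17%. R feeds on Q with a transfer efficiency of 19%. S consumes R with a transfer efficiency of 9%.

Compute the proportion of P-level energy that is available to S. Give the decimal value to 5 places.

0.00291

Product of link efficiencies: 0.17 × 0.19 × 0.09 = 0.002907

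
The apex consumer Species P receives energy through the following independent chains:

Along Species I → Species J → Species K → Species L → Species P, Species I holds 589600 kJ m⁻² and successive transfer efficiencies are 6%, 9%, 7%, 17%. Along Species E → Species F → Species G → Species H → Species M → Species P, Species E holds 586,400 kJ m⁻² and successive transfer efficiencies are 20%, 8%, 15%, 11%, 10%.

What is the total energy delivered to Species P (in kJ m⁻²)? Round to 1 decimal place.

Via Species I: 589600 × 0.06 × 0.09 × 0.07 × 0.17 = 37.887696 kJ m⁻²
Via Species E: 586400 × 0.2 × 0.08 × 0.15 × 0.11 × 0.1 = 15.48096 kJ m⁻²
Total at Species P: 37.887696 + 15.48096 = 53.368656 kJ m⁻²

53.4 kJ m⁻²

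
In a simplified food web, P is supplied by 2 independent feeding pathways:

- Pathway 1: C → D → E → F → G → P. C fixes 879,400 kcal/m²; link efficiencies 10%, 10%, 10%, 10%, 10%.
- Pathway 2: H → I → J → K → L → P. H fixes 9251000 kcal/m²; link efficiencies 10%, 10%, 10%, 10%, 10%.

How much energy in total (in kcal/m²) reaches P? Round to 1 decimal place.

Pathway 1: 879400 × 0.1 × 0.1 × 0.1 × 0.1 × 0.1 = 8.794 kcal/m²
Pathway 2: 9251000 × 0.1 × 0.1 × 0.1 × 0.1 × 0.1 = 92.51 kcal/m²
Total at P: 8.794 + 92.51 = 101.304 kcal/m²

101.3 kcal/m²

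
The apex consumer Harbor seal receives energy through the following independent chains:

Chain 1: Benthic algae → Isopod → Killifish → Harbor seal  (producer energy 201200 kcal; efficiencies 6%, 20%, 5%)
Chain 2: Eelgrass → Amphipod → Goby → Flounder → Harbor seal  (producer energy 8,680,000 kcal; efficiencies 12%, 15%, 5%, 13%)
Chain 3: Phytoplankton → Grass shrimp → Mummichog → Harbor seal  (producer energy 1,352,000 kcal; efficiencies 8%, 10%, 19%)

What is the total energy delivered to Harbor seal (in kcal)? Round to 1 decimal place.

Chain 1: 201200 × 0.06 × 0.2 × 0.05 = 120.72 kcal
Chain 2: 8680000 × 0.12 × 0.15 × 0.05 × 0.13 = 1015.56 kcal
Chain 3: 1352000 × 0.08 × 0.1 × 0.19 = 2055.04 kcal
Total at Harbor seal: 120.72 + 1015.56 + 2055.04 = 3191.32 kcal

3191.3 kcal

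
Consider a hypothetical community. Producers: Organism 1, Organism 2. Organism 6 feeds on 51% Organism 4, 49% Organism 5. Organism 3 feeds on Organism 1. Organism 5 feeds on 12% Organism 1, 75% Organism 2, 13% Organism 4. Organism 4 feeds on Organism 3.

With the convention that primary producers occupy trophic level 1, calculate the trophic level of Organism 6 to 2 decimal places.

3.64

Organism 3: 1 + 1 = 2
Organism 4: 1 + 2 = 3
Organism 5: 1 + (0.12×1 + 0.75×1 + 0.13×3) = 2.26
Organism 6: 1 + (0.51×3 + 0.49×2.26) = 3.6374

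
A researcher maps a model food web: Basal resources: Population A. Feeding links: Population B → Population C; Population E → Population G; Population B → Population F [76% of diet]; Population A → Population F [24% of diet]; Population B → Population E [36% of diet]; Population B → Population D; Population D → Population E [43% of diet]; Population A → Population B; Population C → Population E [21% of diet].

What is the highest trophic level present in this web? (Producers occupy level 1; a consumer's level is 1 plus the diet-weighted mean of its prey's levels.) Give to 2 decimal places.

4.64

Population B: 1 + 1 = 2
Population C: 1 + 2 = 3
Population D: 1 + 2 = 3
Population E: 1 + (0.21×3 + 0.36×2 + 0.43×3) = 3.64
Population F: 1 + (0.76×2 + 0.24×1) = 2.76
Population G: 1 + 3.64 = 4.64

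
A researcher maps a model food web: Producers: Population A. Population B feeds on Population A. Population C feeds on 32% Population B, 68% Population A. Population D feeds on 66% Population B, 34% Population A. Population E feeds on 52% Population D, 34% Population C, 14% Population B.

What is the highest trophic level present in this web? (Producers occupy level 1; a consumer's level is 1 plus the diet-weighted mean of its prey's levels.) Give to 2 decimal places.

Population B: 1 + 1 = 2
Population C: 1 + (0.32×2 + 0.68×1) = 2.32
Population D: 1 + (0.66×2 + 0.34×1) = 2.66
Population E: 1 + (0.52×2.66 + 0.34×2.32 + 0.14×2) = 3.452

3.45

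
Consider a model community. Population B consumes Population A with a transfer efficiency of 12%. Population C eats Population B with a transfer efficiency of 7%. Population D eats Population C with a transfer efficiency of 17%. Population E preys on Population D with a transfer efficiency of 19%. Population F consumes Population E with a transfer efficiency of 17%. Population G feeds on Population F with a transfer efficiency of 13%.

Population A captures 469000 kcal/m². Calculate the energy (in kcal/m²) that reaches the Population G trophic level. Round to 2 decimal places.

Population B: 469000 × 0.12 = 56280 kcal/m²
Population C: 56280 × 0.07 = 3939.6 kcal/m²
Population D: 3939.6 × 0.17 = 669.732 kcal/m²
Population E: 669.732 × 0.19 = 127.24908 kcal/m²
Population F: 127.24908 × 0.17 = 21.6323436 kcal/m²
Population G: 21.6323436 × 0.13 = 2.812204668 kcal/m²

2.81 kcal/m²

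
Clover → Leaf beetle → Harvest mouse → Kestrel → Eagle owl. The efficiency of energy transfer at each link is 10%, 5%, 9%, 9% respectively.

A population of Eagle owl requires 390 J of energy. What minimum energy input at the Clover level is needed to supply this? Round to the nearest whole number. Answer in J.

9629630 J

Cumulative transfer efficiency: 0.1 × 0.05 × 0.09 × 0.09 = 0.0000405
Clover energy = 390 / 0.0000405 = 9629630 J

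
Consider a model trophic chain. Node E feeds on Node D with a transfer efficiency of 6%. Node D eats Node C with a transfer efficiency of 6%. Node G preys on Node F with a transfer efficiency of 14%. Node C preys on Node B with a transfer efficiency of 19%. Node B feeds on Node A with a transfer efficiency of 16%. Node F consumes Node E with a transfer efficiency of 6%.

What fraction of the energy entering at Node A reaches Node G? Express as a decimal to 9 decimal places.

Product of link efficiencies: 0.16 × 0.19 × 0.06 × 0.06 × 0.06 × 0.14 = 0.000000919296

0.000000919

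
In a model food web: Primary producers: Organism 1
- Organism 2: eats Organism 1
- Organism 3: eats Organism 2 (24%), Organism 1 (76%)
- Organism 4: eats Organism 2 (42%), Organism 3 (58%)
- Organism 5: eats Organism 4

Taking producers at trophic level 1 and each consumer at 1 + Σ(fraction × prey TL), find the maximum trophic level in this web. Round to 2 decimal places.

Organism 2: 1 + 1 = 2
Organism 3: 1 + (0.24×2 + 0.76×1) = 2.24
Organism 4: 1 + (0.42×2 + 0.58×2.24) = 3.1392
Organism 5: 1 + 3.1392 = 4.1392

4.14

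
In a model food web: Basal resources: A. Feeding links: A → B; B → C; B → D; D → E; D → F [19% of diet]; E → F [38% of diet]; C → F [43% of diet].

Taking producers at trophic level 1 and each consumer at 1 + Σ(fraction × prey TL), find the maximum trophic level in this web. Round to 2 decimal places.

B: 1 + 1 = 2
C: 1 + 2 = 3
D: 1 + 2 = 3
E: 1 + 3 = 4
F: 1 + (0.19×3 + 0.38×4 + 0.43×3) = 4.38

4.38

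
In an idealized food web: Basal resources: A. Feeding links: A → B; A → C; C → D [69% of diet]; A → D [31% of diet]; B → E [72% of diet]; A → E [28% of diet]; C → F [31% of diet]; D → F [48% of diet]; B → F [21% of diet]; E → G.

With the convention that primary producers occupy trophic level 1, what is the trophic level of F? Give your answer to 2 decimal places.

B: 1 + 1 = 2
C: 1 + 1 = 2
D: 1 + (0.69×2 + 0.31×1) = 2.69
E: 1 + (0.72×2 + 0.28×1) = 2.72
F: 1 + (0.31×2 + 0.48×2.69 + 0.21×2) = 3.3312
G: 1 + 2.72 = 3.72

3.33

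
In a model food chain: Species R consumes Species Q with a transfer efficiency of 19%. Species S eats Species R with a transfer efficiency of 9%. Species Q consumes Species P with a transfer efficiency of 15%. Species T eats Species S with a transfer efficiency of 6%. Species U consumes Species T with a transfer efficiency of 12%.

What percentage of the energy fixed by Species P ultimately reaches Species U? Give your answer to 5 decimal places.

0.00185%

Product of link efficiencies: 0.15 × 0.19 × 0.09 × 0.06 × 0.12 = 0.000018468
As a percentage: 0.000018468 × 100 = 0.00185%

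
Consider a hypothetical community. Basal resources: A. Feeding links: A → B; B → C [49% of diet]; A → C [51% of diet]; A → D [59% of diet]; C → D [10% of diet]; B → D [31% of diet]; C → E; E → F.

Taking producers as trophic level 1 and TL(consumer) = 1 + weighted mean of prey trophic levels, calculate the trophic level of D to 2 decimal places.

B: 1 + 1 = 2
C: 1 + (0.49×2 + 0.51×1) = 2.49
D: 1 + (0.59×1 + 0.1×2.49 + 0.31×2) = 2.459
E: 1 + 2.49 = 3.49
F: 1 + 3.49 = 4.49

2.46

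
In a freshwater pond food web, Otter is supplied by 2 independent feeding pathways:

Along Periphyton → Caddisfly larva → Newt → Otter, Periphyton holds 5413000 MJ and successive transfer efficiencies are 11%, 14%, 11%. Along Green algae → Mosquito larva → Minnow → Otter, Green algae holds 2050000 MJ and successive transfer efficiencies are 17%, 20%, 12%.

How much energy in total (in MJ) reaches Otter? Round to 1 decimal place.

Via Periphyton: 5413000 × 0.11 × 0.14 × 0.11 = 9169.622 MJ
Via Green algae: 2050000 × 0.17 × 0.2 × 0.12 = 8364 MJ
Total at Otter: 9169.622 + 8364 = 17533.622 MJ

17533.6 MJ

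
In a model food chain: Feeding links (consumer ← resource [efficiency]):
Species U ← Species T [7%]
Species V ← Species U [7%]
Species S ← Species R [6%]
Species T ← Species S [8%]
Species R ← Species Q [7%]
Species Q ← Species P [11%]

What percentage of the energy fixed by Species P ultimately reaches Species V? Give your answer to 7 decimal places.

0.0000181%

Product of link efficiencies: 0.11 × 0.07 × 0.06 × 0.08 × 0.07 × 0.07 = 0.000000181104
As a percentage: 0.000000181104 × 100 = 0.0000181%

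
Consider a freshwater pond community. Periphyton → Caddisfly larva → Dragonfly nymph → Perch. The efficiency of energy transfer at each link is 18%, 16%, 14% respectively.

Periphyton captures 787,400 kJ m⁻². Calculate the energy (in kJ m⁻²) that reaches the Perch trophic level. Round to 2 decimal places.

3174.80 kJ m⁻²

Caddisfly larva: 787400 × 0.18 = 141732 kJ m⁻²
Dragonfly nymph: 141732 × 0.16 = 22677.12 kJ m⁻²
Perch: 22677.12 × 0.14 = 3174.7968 kJ m⁻²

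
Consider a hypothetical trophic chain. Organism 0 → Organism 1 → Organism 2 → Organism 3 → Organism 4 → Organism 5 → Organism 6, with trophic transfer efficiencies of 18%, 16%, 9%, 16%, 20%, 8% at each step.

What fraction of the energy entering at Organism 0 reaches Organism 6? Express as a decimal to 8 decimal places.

Product of link efficiencies: 0.18 × 0.16 × 0.09 × 0.16 × 0.2 × 0.08 = 0.00000663552

0.00000664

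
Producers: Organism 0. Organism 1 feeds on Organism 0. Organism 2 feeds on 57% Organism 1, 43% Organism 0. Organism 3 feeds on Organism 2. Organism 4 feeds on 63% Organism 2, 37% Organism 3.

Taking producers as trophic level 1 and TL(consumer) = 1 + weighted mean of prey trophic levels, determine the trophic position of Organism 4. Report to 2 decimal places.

Organism 1: 1 + 1 = 2
Organism 2: 1 + (0.57×2 + 0.43×1) = 2.57
Organism 3: 1 + 2.57 = 3.57
Organism 4: 1 + (0.63×2.57 + 0.37×3.57) = 3.94

3.94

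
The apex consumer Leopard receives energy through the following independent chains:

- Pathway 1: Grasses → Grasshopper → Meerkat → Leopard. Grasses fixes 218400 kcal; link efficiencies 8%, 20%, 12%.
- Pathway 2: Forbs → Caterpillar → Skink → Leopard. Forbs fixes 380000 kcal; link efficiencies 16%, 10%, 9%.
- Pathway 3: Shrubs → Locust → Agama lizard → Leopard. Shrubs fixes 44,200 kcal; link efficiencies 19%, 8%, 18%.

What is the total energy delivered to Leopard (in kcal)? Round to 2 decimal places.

1087.46 kcal

Pathway 1: 218400 × 0.08 × 0.2 × 0.12 = 419.328 kcal
Pathway 2: 380000 × 0.16 × 0.1 × 0.09 = 547.2 kcal
Pathway 3: 44200 × 0.19 × 0.08 × 0.18 = 120.9312 kcal
Total at Leopard: 419.328 + 547.2 + 120.9312 = 1087.4592 kcal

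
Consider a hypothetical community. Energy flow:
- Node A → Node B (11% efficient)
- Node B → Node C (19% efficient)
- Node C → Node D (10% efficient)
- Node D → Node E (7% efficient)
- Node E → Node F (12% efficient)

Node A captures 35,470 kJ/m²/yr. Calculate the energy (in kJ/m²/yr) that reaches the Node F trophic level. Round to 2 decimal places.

0.62 kJ/m²/yr

Node B: 35470 × 0.11 = 3901.7 kJ/m²/yr
Node C: 3901.7 × 0.19 = 741.323 kJ/m²/yr
Node D: 741.323 × 0.1 = 74.1323 kJ/m²/yr
Node E: 74.1323 × 0.07 = 5.189261 kJ/m²/yr
Node F: 5.189261 × 0.12 = 0.62271132 kJ/m²/yr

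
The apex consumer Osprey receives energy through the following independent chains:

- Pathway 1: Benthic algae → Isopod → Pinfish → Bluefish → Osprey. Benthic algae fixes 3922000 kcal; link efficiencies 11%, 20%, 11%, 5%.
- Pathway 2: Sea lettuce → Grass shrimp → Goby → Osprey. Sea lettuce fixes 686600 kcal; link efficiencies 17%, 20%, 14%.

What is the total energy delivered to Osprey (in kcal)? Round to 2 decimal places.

Pathway 1: 3922000 × 0.11 × 0.2 × 0.11 × 0.05 = 474.562 kcal
Pathway 2: 686600 × 0.17 × 0.2 × 0.14 = 3268.216 kcal
Total at Osprey: 474.562 + 3268.216 = 3742.778 kcal

3742.78 kcal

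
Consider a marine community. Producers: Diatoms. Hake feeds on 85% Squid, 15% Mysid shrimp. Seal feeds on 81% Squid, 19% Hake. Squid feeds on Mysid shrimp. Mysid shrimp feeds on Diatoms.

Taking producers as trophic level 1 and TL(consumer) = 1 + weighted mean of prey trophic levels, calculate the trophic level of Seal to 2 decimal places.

Mysid shrimp: 1 + 1 = 2
Squid: 1 + 2 = 3
Hake: 1 + (0.85×3 + 0.15×2) = 3.85
Seal: 1 + (0.81×3 + 0.19×3.85) = 4.1615

4.16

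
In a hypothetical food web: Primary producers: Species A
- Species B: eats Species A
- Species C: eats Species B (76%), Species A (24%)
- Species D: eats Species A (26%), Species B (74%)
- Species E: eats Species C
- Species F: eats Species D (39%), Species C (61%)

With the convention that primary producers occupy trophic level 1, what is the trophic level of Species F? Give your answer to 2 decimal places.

Species B: 1 + 1 = 2
Species C: 1 + (0.76×2 + 0.24×1) = 2.76
Species D: 1 + (0.26×1 + 0.74×2) = 2.74
Species E: 1 + 2.76 = 3.76
Species F: 1 + (0.39×2.74 + 0.61×2.76) = 3.7522

3.75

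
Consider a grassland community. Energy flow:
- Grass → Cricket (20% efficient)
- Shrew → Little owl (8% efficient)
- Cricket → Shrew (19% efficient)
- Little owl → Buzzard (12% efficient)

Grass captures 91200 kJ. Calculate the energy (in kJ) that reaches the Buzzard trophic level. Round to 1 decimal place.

Cricket: 91200 × 0.2 = 18240 kJ
Shrew: 18240 × 0.19 = 3465.6 kJ
Little owl: 3465.6 × 0.08 = 277.248 kJ
Buzzard: 277.248 × 0.12 = 33.26976 kJ

33.3 kJ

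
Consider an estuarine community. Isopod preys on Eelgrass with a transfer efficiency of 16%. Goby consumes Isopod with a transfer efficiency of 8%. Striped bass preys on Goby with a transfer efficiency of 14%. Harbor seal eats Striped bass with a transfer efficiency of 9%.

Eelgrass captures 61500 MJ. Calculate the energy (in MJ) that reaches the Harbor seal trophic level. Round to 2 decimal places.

9.92 MJ

Isopod: 61500 × 0.16 = 9840 MJ
Goby: 9840 × 0.08 = 787.2 MJ
Striped bass: 787.2 × 0.14 = 110.208 MJ
Harbor seal: 110.208 × 0.09 = 9.91872 MJ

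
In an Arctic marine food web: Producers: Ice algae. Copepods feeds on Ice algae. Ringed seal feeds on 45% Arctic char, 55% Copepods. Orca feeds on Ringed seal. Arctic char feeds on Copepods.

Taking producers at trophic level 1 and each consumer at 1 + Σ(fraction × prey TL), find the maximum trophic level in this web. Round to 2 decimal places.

Copepods: 1 + 1 = 2
Arctic char: 1 + 2 = 3
Ringed seal: 1 + (0.45×3 + 0.55×2) = 3.45
Orca: 1 + 3.45 = 4.45

4.45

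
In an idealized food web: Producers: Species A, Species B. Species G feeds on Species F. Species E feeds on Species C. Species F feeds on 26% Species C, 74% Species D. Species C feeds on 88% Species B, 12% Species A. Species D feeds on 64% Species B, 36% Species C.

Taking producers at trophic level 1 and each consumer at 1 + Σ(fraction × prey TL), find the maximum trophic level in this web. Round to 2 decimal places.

Species C: 1 + (0.88×1 + 0.12×1) = 2
Species D: 1 + (0.64×1 + 0.36×2) = 2.36
Species E: 1 + 2 = 3
Species F: 1 + (0.26×2 + 0.74×2.36) = 3.2664
Species G: 1 + 3.2664 = 4.2664

4.27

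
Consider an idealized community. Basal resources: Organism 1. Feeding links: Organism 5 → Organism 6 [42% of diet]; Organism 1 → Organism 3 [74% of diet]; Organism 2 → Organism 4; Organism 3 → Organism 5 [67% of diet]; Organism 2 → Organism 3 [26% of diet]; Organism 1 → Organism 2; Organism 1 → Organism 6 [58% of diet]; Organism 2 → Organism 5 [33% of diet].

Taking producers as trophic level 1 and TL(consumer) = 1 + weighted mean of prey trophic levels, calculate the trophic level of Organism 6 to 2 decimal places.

2.91

Organism 2: 1 + 1 = 2
Organism 3: 1 + (0.26×2 + 0.74×1) = 2.26
Organism 4: 1 + 2 = 3
Organism 5: 1 + (0.67×2.26 + 0.33×2) = 3.1742
Organism 6: 1 + (0.42×3.1742 + 0.58×1) = 2.913164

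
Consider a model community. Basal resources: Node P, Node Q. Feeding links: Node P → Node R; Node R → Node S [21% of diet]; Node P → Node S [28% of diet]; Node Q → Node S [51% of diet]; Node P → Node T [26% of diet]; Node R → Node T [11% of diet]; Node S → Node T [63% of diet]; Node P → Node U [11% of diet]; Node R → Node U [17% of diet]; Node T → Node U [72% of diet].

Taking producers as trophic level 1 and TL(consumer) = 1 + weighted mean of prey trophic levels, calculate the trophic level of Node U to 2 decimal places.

3.52

Node R: 1 + 1 = 2
Node S: 1 + (0.21×2 + 0.28×1 + 0.51×1) = 2.21
Node T: 1 + (0.26×1 + 0.11×2 + 0.63×2.21) = 2.8723
Node U: 1 + (0.11×1 + 0.17×2 + 0.72×2.8723) = 3.518056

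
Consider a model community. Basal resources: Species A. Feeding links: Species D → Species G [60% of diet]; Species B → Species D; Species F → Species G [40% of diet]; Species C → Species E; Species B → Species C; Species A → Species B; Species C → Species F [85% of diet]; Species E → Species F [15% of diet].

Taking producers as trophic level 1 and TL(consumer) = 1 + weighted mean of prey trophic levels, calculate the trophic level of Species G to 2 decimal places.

4.46

Species B: 1 + 1 = 2
Species C: 1 + 2 = 3
Species D: 1 + 2 = 3
Species E: 1 + 3 = 4
Species F: 1 + (0.85×3 + 0.15×4) = 4.15
Species G: 1 + (0.4×4.15 + 0.6×3) = 4.46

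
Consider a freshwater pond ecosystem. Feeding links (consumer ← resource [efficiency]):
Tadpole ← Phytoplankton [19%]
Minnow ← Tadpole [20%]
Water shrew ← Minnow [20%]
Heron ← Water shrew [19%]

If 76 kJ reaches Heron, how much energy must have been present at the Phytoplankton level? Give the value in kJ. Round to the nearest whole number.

Cumulative transfer efficiency: 0.19 × 0.2 × 0.2 × 0.19 = 0.001444
Phytoplankton energy = 76 / 0.001444 = 52632 kJ

52632 kJ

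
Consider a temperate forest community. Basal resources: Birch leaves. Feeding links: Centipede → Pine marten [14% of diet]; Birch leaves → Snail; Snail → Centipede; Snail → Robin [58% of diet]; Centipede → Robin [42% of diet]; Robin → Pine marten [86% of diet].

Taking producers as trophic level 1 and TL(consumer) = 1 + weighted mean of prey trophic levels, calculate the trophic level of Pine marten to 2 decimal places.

4.36

Snail: 1 + 1 = 2
Centipede: 1 + 2 = 3
Robin: 1 + (0.58×2 + 0.42×3) = 3.42
Pine marten: 1 + (0.14×3 + 0.86×3.42) = 4.3612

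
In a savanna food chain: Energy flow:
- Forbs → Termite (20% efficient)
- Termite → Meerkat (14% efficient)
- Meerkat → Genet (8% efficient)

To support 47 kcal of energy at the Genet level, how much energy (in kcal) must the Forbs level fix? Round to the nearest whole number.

20982 kcal

Cumulative transfer efficiency: 0.2 × 0.14 × 0.08 = 0.00224
Forbs energy = 47 / 0.00224 = 20982 kcal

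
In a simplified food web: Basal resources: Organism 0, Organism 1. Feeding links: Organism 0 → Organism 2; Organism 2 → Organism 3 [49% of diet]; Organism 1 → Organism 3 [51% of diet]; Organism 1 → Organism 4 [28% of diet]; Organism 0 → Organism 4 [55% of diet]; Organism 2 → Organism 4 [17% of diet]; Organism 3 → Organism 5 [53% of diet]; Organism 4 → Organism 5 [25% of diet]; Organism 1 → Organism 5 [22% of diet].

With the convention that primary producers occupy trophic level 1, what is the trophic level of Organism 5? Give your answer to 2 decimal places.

3.08

Organism 2: 1 + 1 = 2
Organism 3: 1 + (0.49×2 + 0.51×1) = 2.49
Organism 4: 1 + (0.28×1 + 0.55×1 + 0.17×2) = 2.17
Organism 5: 1 + (0.53×2.49 + 0.25×2.17 + 0.22×1) = 3.0822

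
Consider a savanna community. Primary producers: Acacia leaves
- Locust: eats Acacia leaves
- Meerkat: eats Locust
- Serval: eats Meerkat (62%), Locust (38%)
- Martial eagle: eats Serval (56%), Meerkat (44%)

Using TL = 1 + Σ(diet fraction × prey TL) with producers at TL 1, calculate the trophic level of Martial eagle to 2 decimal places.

4.35

Locust: 1 + 1 = 2
Meerkat: 1 + 2 = 3
Serval: 1 + (0.62×3 + 0.38×2) = 3.62
Martial eagle: 1 + (0.56×3.62 + 0.44×3) = 4.3472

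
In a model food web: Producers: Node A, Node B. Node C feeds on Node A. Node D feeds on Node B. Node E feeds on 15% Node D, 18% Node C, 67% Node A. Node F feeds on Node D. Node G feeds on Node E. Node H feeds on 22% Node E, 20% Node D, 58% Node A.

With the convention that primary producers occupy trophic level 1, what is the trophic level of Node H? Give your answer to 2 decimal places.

2.49

Node C: 1 + 1 = 2
Node D: 1 + 1 = 2
Node E: 1 + (0.15×2 + 0.18×2 + 0.67×1) = 2.33
Node F: 1 + 2 = 3
Node G: 1 + 2.33 = 3.33
Node H: 1 + (0.22×2.33 + 0.2×2 + 0.58×1) = 2.4926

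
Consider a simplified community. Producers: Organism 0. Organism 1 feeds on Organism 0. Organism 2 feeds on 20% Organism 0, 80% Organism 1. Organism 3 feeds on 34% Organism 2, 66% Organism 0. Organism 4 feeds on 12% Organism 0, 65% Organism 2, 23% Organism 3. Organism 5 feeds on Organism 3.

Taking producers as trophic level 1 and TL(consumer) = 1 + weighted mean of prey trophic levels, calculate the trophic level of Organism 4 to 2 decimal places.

Organism 1: 1 + 1 = 2
Organism 2: 1 + (0.2×1 + 0.8×2) = 2.8
Organism 3: 1 + (0.34×2.8 + 0.66×1) = 2.612
Organism 4: 1 + (0.12×1 + 0.65×2.8 + 0.23×2.612) = 3.54076
Organism 5: 1 + 2.612 = 3.612

3.54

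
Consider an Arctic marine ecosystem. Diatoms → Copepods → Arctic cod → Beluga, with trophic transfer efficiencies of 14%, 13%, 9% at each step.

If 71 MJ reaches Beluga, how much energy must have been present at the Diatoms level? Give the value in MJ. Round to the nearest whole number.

43346 MJ

Cumulative transfer efficiency: 0.14 × 0.13 × 0.09 = 0.001638
Diatoms energy = 71 / 0.001638 = 43346 MJ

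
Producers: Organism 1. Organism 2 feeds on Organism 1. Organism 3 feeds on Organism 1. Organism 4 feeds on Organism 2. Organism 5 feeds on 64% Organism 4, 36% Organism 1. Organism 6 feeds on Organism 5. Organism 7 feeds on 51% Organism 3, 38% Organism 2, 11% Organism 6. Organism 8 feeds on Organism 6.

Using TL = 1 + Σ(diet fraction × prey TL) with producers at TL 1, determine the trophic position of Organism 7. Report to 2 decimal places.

3.25

Organism 2: 1 + 1 = 2
Organism 3: 1 + 1 = 2
Organism 4: 1 + 2 = 3
Organism 5: 1 + (0.64×3 + 0.36×1) = 3.28
Organism 6: 1 + 3.28 = 4.28
Organism 7: 1 + (0.51×2 + 0.38×2 + 0.11×4.28) = 3.2508
Organism 8: 1 + 4.28 = 5.28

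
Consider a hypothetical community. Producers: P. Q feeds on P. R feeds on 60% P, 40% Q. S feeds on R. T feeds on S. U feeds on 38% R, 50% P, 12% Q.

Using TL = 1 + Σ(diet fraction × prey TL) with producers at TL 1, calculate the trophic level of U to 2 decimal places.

Q: 1 + 1 = 2
R: 1 + (0.6×1 + 0.4×2) = 2.4
S: 1 + 2.4 = 3.4
T: 1 + 3.4 = 4.4
U: 1 + (0.38×2.4 + 0.5×1 + 0.12×2) = 2.652

2.65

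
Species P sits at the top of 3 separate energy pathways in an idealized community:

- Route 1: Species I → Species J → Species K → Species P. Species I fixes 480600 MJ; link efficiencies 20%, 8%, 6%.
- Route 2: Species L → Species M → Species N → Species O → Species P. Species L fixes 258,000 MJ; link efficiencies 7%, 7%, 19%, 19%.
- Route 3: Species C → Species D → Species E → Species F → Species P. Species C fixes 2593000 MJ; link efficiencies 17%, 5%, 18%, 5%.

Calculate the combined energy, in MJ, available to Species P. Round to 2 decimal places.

705.38 MJ

Route 1: 480600 × 0.2 × 0.08 × 0.06 = 461.376 MJ
Route 2: 258000 × 0.07 × 0.07 × 0.19 × 0.19 = 45.63762 MJ
Route 3: 2593000 × 0.17 × 0.05 × 0.18 × 0.05 = 198.3645 MJ
Total at Species P: 461.376 + 45.63762 + 198.3645 = 705.37812 MJ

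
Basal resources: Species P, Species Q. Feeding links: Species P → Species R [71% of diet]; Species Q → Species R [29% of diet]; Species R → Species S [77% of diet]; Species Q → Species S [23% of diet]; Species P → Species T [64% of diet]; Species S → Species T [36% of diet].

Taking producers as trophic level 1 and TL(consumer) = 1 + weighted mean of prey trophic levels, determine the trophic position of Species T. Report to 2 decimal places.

2.64

Species R: 1 + (0.71×1 + 0.29×1) = 2
Species S: 1 + (0.77×2 + 0.23×1) = 2.77
Species T: 1 + (0.64×1 + 0.36×2.77) = 2.6372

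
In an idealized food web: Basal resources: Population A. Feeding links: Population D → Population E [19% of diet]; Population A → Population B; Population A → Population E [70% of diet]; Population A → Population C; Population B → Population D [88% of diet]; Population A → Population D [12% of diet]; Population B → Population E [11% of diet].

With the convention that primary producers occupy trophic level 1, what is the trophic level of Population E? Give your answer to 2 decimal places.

2.47

Population B: 1 + 1 = 2
Population C: 1 + 1 = 2
Population D: 1 + (0.12×1 + 0.88×2) = 2.88
Population E: 1 + (0.19×2.88 + 0.11×2 + 0.7×1) = 2.4672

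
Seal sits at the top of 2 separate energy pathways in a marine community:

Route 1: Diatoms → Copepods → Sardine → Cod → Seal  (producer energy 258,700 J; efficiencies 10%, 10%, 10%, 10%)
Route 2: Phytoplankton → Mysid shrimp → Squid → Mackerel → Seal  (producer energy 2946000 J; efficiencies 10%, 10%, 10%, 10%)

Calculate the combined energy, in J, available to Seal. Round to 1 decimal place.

Route 1: 258700 × 0.1 × 0.1 × 0.1 × 0.1 = 25.87 J
Route 2: 2946000 × 0.1 × 0.1 × 0.1 × 0.1 = 294.6 J
Total at Seal: 25.87 + 294.6 = 320.47 J

320.5 J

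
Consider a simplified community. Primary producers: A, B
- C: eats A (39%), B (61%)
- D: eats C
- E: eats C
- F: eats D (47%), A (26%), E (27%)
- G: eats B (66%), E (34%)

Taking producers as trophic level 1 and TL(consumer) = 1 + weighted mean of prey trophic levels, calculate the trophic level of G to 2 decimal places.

2.68

C: 1 + (0.39×1 + 0.61×1) = 2
D: 1 + 2 = 3
E: 1 + 2 = 3
F: 1 + (0.47×3 + 0.26×1 + 0.27×3) = 3.48
G: 1 + (0.66×1 + 0.34×3) = 2.68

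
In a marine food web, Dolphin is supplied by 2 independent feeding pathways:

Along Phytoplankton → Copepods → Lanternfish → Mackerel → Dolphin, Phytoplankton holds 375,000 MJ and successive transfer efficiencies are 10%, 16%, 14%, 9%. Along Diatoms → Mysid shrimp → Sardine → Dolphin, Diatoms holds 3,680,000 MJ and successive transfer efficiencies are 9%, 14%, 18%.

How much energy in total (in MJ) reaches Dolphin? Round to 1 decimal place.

8421.8 MJ

Via Phytoplankton: 375000 × 0.1 × 0.16 × 0.14 × 0.09 = 75.6 MJ
Via Diatoms: 3680000 × 0.09 × 0.14 × 0.18 = 8346.24 MJ
Total at Dolphin: 75.6 + 8346.24 = 8421.84 MJ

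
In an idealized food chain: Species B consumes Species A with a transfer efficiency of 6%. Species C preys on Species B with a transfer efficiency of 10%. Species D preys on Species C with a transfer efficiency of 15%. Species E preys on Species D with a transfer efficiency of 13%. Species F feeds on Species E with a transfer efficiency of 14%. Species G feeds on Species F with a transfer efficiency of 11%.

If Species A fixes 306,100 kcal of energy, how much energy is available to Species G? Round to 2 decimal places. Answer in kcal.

0.55 kcal

Species B: 306100 × 0.06 = 18366 kcal
Species C: 18366 × 0.1 = 1836.6 kcal
Species D: 1836.6 × 0.15 = 275.49 kcal
Species E: 275.49 × 0.13 = 35.8137 kcal
Species F: 35.8137 × 0.14 = 5.013918 kcal
Species G: 5.013918 × 0.11 = 0.55153098 kcal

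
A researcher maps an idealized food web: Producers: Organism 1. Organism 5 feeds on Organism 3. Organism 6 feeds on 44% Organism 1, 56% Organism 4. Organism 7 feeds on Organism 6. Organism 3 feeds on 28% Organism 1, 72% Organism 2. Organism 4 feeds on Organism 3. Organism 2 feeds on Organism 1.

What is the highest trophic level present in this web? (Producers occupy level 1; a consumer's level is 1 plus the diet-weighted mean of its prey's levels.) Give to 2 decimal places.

Organism 2: 1 + 1 = 2
Organism 3: 1 + (0.28×1 + 0.72×2) = 2.72
Organism 4: 1 + 2.72 = 3.72
Organism 5: 1 + 2.72 = 3.72
Organism 6: 1 + (0.44×1 + 0.56×3.72) = 3.5232
Organism 7: 1 + 3.5232 = 4.5232

4.52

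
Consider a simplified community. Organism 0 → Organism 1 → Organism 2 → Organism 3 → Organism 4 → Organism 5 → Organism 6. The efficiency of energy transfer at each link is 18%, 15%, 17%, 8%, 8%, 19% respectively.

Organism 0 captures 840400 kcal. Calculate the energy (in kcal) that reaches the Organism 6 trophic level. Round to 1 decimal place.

Organism 1: 840400 × 0.18 = 151272 kcal
Organism 2: 151272 × 0.15 = 22690.8 kcal
Organism 3: 22690.8 × 0.17 = 3857.436 kcal
Organism 4: 3857.436 × 0.08 = 308.59488 kcal
Organism 5: 308.59488 × 0.08 = 24.6875904 kcal
Organism 6: 24.6875904 × 0.19 = 4.690642176 kcal

4.7 kcal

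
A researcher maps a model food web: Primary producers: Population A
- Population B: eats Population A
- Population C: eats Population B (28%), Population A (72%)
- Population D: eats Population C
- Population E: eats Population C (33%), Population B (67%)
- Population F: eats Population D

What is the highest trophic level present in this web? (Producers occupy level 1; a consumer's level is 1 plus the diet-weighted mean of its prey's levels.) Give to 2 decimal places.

4.28

Population B: 1 + 1 = 2
Population C: 1 + (0.28×2 + 0.72×1) = 2.28
Population D: 1 + 2.28 = 3.28
Population E: 1 + (0.33×2.28 + 0.67×2) = 3.0924
Population F: 1 + 3.28 = 4.28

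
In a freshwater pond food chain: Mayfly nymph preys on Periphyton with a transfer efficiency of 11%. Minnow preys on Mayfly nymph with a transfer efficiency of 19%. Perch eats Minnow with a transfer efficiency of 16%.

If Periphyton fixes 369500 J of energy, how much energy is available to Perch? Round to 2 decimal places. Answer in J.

Mayfly nymph: 369500 × 0.11 = 40645 J
Minnow: 40645 × 0.19 = 7722.55 J
Perch: 7722.55 × 0.16 = 1235.608 J

1235.61 J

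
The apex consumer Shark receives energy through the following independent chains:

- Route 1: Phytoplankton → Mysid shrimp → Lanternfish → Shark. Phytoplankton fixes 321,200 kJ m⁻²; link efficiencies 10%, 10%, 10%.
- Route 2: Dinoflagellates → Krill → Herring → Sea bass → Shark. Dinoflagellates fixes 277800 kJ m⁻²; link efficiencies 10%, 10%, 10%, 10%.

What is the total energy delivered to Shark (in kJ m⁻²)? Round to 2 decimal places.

Route 1: 321200 × 0.1 × 0.1 × 0.1 = 321.2 kJ m⁻²
Route 2: 277800 × 0.1 × 0.1 × 0.1 × 0.1 = 27.78 kJ m⁻²
Total at Shark: 321.2 + 27.78 = 348.98 kJ m⁻²

348.98 kJ m⁻²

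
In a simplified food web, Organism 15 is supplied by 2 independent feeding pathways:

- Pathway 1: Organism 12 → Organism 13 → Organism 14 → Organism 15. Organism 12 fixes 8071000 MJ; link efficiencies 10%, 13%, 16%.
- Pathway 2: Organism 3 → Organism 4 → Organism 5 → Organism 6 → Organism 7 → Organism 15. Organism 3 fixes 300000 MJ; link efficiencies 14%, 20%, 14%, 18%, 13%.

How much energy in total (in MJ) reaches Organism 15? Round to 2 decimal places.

Pathway 1: 8071000 × 0.1 × 0.13 × 0.16 = 16787.68 MJ
Pathway 2: 300000 × 0.14 × 0.2 × 0.14 × 0.18 × 0.13 = 27.5184 MJ
Total at Organism 15: 16787.68 + 27.5184 = 16815.1984 MJ

16815.20 MJ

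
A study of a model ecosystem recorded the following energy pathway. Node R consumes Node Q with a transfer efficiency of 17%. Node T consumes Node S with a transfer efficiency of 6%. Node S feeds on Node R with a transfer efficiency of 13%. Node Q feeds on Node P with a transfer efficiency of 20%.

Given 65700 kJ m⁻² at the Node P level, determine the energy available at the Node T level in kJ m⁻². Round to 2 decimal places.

Node Q: 65700 × 0.2 = 13140 kJ m⁻²
Node R: 13140 × 0.17 = 2233.8 kJ m⁻²
Node S: 2233.8 × 0.13 = 290.394 kJ m⁻²
Node T: 290.394 × 0.06 = 17.42364 kJ m⁻²

17.42 kJ m⁻²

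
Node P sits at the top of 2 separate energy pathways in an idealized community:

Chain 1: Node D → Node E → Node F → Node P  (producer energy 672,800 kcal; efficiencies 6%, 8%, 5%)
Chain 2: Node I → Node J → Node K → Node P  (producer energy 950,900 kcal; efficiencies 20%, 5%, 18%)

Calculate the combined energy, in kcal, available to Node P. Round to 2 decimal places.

1873.09 kcal

Chain 1: 672800 × 0.06 × 0.08 × 0.05 = 161.472 kcal
Chain 2: 950900 × 0.2 × 0.05 × 0.18 = 1711.62 kcal
Total at Node P: 161.472 + 1711.62 = 1873.092 kcal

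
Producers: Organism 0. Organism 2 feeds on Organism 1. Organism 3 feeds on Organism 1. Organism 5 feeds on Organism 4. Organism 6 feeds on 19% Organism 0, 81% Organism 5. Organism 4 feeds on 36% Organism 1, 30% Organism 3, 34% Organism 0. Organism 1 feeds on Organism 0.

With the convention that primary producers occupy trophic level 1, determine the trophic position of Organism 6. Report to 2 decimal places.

4.40

Organism 1: 1 + 1 = 2
Organism 2: 1 + 2 = 3
Organism 3: 1 + 2 = 3
Organism 4: 1 + (0.36×2 + 0.3×3 + 0.34×1) = 2.96
Organism 5: 1 + 2.96 = 3.96
Organism 6: 1 + (0.19×1 + 0.81×3.96) = 4.3976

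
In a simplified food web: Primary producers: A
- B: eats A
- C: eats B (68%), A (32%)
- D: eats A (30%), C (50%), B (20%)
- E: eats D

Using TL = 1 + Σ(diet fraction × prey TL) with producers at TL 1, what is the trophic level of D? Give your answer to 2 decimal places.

B: 1 + 1 = 2
C: 1 + (0.68×2 + 0.32×1) = 2.68
D: 1 + (0.3×1 + 0.5×2.68 + 0.2×2) = 3.04
E: 1 + 3.04 = 4.04

3.04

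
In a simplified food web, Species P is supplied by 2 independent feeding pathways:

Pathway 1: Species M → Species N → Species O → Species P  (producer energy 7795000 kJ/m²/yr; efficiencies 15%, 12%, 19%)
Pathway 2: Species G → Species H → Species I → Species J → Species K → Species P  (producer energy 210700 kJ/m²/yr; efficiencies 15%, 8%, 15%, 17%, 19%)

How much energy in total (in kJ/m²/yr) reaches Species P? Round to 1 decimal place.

26671.2 kJ/m²/yr

Pathway 1: 7795000 × 0.15 × 0.12 × 0.19 = 26658.9 kJ/m²/yr
Pathway 2: 210700 × 0.15 × 0.08 × 0.15 × 0.17 × 0.19 = 12.250098 kJ/m²/yr
Total at Species P: 26658.9 + 12.250098 = 26671.150098 kJ/m²/yr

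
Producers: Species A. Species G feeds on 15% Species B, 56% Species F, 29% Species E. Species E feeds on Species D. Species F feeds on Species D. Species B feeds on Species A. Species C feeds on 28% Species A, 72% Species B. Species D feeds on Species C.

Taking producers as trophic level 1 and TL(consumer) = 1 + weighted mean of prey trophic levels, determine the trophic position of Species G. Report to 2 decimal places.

Species B: 1 + 1 = 2
Species C: 1 + (0.28×1 + 0.72×2) = 2.72
Species D: 1 + 2.72 = 3.72
Species E: 1 + 3.72 = 4.72
Species F: 1 + 3.72 = 4.72
Species G: 1 + (0.15×2 + 0.56×4.72 + 0.29×4.72) = 5.312

5.31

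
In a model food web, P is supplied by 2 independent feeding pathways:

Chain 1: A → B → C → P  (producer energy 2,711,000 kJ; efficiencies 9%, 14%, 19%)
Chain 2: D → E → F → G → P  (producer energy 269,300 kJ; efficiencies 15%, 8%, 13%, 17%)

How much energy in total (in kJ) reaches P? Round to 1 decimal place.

6561.6 kJ

Chain 1: 2711000 × 0.09 × 0.14 × 0.19 = 6490.134 kJ
Chain 2: 269300 × 0.15 × 0.08 × 0.13 × 0.17 = 71.41836 kJ
Total at P: 6490.134 + 71.41836 = 6561.55236 kJ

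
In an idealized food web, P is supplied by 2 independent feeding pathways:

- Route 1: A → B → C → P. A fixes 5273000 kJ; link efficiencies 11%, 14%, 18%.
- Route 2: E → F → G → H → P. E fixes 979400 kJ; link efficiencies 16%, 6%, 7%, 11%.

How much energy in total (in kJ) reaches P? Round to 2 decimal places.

Route 1: 5273000 × 0.11 × 0.14 × 0.18 = 14616.756 kJ
Route 2: 979400 × 0.16 × 0.06 × 0.07 × 0.11 = 72.397248 kJ
Total at P: 14616.756 + 72.397248 = 14689.153248 kJ

14689.15 kJ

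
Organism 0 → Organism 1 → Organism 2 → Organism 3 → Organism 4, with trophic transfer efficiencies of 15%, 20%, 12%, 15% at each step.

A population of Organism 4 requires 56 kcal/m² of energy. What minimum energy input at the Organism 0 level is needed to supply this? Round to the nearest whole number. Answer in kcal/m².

Cumulative transfer efficiency: 0.15 × 0.2 × 0.12 × 0.15 = 0.00054
Organism 0 energy = 56 / 0.00054 = 103704 kcal/m²

103704 kcal/m²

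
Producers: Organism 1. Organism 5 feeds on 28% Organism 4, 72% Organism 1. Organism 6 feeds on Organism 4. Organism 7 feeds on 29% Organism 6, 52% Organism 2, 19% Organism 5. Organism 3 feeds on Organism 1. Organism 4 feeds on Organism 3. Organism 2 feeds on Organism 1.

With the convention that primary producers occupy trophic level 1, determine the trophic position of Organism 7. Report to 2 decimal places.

3.69

Organism 2: 1 + 1 = 2
Organism 3: 1 + 1 = 2
Organism 4: 1 + 2 = 3
Organism 5: 1 + (0.28×3 + 0.72×1) = 2.56
Organism 6: 1 + 3 = 4
Organism 7: 1 + (0.29×4 + 0.52×2 + 0.19×2.56) = 3.6864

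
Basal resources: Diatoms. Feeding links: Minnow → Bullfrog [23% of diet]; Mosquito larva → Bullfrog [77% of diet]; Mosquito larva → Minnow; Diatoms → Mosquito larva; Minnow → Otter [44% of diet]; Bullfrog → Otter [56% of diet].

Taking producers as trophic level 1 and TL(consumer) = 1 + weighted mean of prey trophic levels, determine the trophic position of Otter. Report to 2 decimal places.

Mosquito larva: 1 + 1 = 2
Minnow: 1 + 2 = 3
Bullfrog: 1 + (0.77×2 + 0.23×3) = 3.23
Otter: 1 + (0.56×3.23 + 0.44×3) = 4.1288

4.13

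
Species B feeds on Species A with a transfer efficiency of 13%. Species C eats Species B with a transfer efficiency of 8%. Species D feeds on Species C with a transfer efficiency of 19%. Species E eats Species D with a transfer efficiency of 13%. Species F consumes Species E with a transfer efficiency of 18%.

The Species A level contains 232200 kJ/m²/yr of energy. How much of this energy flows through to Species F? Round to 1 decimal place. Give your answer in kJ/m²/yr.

10.7 kJ/m²/yr

Species B: 232200 × 0.13 = 30186 kJ/m²/yr
Species C: 30186 × 0.08 = 2414.88 kJ/m²/yr
Species D: 2414.88 × 0.19 = 458.8272 kJ/m²/yr
Species E: 458.8272 × 0.13 = 59.647536 kJ/m²/yr
Species F: 59.647536 × 0.18 = 10.73655648 kJ/m²/yr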